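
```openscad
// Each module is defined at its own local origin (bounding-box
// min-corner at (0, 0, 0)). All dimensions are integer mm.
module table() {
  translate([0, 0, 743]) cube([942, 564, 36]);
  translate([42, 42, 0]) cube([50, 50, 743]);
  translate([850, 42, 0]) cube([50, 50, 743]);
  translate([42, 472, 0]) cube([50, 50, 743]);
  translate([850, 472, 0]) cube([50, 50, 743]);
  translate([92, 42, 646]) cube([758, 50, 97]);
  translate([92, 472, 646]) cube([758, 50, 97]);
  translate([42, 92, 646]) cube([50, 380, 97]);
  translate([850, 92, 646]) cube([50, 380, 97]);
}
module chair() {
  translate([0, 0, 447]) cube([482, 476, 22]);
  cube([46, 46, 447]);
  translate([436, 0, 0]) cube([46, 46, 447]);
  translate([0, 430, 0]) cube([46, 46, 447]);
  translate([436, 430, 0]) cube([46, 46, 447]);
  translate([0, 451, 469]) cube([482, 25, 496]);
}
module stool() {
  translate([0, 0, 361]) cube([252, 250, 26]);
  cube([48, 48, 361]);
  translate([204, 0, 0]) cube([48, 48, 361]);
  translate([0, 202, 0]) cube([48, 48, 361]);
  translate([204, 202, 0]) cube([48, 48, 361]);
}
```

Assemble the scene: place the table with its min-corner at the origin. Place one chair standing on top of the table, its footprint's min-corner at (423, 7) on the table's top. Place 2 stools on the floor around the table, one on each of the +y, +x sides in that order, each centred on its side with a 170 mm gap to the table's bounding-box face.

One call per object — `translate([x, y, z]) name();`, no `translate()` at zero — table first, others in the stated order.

table();
translate([423, 7, 779]) chair();
translate([345, 734, 0]) stool();
translate([1112, 157, 0]) stool();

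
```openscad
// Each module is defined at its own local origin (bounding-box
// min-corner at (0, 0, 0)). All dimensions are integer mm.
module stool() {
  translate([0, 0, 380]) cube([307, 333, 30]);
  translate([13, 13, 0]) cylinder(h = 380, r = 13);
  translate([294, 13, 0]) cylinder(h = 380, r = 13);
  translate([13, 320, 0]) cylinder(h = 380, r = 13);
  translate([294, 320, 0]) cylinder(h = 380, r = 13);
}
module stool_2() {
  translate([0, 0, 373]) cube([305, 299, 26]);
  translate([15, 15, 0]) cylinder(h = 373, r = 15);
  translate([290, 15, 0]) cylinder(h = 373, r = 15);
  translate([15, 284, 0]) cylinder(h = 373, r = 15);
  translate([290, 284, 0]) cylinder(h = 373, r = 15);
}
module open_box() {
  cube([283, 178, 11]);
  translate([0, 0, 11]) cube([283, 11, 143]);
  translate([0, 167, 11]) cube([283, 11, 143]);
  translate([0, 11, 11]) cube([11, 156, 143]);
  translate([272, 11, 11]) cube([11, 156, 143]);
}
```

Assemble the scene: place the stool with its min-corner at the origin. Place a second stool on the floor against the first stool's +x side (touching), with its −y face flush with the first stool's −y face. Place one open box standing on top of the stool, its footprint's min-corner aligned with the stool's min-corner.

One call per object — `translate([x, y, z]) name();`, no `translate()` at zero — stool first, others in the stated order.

stool();
translate([307, 0, 0]) stool_2();
translate([0, 0, 410]) open_box();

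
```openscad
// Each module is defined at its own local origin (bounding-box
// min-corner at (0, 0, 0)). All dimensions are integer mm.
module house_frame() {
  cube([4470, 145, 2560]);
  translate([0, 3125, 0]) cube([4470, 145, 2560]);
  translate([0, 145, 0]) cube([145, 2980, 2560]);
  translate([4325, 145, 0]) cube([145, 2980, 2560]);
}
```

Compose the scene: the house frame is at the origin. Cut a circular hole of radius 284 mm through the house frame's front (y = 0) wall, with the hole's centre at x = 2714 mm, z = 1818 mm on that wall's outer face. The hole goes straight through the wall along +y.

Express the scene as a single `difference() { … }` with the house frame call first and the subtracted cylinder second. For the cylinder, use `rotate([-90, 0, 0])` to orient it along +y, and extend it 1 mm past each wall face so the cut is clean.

difference() {
  house_frame();
  translate([2714, -1, 1818]) rotate([-90, 0, 0]) cylinder(h = 147, r = 284);
}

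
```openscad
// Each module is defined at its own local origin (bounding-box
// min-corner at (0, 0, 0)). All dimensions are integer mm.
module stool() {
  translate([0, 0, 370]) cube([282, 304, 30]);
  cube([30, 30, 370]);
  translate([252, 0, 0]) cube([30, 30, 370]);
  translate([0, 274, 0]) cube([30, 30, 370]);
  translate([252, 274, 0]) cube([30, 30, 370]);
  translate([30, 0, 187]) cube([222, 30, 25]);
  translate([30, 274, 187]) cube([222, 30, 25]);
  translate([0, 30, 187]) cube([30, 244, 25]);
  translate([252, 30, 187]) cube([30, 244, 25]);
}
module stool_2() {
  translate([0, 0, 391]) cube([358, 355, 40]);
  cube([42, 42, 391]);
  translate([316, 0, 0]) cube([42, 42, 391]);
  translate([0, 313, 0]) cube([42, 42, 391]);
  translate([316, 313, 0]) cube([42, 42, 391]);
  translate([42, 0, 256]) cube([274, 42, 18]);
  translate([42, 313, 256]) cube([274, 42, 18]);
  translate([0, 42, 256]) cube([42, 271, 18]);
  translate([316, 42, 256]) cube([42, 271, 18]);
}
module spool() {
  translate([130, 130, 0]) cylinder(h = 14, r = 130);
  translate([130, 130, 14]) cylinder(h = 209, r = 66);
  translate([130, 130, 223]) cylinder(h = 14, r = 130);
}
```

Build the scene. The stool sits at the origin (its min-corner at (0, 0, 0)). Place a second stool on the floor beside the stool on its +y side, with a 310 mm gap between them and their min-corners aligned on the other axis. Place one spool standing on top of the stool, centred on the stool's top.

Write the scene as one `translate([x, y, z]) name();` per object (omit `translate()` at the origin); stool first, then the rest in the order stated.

stool();
translate([0, 614, 0]) stool_2();
translate([11, 22, 400]) spool();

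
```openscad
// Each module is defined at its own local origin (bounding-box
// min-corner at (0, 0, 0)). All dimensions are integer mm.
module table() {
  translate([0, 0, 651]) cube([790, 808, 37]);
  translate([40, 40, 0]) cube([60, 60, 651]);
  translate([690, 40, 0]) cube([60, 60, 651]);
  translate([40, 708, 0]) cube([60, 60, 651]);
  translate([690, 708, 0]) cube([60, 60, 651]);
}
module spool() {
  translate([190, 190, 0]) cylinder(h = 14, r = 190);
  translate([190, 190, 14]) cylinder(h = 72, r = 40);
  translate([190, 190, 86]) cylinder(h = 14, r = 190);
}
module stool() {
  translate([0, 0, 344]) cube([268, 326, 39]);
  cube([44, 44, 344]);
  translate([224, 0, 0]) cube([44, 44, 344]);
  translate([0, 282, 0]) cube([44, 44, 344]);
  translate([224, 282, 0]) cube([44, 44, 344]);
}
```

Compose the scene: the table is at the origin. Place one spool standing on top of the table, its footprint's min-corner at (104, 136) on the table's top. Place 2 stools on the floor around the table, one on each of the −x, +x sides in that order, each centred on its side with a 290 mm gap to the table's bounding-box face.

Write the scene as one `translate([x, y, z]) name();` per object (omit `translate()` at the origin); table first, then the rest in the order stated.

table();
translate([104, 136, 688]) spool();
translate([-558, 241, 0]) stool();
translate([1080, 241, 0]) stool();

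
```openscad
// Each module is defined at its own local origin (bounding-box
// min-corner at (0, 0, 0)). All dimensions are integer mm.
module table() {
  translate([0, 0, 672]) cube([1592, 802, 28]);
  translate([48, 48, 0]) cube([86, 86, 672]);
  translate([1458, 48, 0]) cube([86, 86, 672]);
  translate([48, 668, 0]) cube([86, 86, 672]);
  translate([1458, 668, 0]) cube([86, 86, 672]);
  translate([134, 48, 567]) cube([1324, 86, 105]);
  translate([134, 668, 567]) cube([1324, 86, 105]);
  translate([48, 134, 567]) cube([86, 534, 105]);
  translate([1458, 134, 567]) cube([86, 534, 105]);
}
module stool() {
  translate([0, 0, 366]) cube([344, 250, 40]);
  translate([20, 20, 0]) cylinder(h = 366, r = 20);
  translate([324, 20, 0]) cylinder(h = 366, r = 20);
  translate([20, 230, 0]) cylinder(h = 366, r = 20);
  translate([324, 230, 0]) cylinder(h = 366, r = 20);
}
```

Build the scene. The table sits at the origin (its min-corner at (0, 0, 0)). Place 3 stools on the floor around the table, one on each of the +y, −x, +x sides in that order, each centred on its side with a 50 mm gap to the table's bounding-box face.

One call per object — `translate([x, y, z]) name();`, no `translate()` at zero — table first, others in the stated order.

table();
translate([624, 852, 0]) stool();
translate([-394, 276, 0]) stool();
translate([1642, 276, 0]) stool();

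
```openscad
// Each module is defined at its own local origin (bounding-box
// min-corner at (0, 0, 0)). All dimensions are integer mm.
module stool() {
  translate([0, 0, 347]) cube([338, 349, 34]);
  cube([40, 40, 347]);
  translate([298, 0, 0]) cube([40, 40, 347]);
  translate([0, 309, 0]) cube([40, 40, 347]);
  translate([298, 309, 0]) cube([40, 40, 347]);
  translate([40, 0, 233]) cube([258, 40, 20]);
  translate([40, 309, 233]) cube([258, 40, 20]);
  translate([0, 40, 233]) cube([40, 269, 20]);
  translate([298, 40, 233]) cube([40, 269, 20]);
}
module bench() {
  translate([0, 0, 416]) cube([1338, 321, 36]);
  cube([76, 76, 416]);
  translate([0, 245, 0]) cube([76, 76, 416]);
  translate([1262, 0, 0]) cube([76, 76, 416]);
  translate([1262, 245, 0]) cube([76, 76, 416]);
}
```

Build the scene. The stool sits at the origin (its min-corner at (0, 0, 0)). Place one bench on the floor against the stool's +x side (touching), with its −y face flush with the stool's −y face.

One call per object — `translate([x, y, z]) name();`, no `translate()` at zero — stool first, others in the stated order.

stool();
translate([338, 0, 0]) bench();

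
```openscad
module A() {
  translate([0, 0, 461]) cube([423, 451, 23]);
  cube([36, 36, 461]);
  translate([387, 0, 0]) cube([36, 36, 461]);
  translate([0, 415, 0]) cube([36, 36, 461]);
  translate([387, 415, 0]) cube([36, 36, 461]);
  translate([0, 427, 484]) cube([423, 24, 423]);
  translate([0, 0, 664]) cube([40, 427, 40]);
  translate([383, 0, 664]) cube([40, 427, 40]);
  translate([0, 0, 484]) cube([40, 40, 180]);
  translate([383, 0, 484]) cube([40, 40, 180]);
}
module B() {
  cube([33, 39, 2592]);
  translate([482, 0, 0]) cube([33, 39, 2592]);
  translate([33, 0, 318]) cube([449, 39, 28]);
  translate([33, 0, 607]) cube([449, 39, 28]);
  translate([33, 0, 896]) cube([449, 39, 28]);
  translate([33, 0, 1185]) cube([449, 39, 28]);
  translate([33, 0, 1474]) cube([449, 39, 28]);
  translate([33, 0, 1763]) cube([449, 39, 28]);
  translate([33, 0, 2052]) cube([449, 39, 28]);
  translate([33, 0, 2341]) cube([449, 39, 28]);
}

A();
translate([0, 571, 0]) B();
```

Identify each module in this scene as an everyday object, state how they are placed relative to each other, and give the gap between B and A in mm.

A is a chair. B is a ladder. The ladder is on the floor beside the chair on its +y side. The gap between the ladder and the chair is 120 mm.

The ladder's nearest face is 120 mm from the chair's +y face.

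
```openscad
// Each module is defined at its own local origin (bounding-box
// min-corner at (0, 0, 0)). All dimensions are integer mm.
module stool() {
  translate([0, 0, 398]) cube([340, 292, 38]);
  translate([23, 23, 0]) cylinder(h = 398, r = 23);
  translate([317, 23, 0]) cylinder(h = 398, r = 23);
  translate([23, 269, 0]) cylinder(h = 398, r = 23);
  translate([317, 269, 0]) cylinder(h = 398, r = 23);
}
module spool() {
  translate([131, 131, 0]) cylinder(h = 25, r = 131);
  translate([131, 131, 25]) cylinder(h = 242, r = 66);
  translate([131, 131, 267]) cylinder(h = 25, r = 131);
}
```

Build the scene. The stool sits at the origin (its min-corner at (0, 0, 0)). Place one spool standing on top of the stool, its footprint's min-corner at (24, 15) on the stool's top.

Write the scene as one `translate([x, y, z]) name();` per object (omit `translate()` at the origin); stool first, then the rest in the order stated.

stool();
translate([24, 15, 436]) spool();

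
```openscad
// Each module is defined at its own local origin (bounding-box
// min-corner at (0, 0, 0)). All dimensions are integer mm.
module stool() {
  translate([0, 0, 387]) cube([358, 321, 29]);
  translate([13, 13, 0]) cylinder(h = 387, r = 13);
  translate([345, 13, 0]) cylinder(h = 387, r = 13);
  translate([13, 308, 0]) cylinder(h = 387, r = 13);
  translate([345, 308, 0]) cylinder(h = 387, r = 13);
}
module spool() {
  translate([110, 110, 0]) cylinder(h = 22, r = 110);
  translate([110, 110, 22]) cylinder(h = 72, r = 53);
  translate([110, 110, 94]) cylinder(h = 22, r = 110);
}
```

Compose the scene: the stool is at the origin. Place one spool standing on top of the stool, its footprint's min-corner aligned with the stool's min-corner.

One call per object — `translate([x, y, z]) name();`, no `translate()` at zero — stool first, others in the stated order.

stool();
translate([0, 0, 416]) spool();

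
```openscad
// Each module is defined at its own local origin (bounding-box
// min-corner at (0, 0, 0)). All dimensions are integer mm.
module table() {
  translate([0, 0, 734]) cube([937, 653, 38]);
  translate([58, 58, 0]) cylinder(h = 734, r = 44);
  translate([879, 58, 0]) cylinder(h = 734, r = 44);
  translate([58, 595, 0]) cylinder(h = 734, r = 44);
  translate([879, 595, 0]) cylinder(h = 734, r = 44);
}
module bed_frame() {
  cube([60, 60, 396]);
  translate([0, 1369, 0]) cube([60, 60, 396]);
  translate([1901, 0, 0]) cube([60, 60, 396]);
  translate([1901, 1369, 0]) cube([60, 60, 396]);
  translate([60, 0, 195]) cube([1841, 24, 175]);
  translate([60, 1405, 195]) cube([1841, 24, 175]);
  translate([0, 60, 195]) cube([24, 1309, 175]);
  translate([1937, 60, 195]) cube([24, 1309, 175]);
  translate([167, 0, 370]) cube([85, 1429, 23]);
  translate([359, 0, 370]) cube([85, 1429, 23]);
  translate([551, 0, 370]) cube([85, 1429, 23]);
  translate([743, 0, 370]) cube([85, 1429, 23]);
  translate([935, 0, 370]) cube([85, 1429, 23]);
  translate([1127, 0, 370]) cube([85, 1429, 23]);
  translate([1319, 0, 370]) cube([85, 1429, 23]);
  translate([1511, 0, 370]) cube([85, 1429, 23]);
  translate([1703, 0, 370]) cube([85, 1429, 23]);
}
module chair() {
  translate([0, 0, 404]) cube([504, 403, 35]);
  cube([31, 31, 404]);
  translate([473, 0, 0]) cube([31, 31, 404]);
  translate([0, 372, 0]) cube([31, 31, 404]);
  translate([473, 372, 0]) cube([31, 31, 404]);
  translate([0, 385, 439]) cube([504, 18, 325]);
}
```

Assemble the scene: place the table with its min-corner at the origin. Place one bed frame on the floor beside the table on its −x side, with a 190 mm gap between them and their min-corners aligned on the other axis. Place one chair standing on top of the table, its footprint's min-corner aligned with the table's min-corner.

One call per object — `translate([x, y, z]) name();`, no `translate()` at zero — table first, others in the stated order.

table();
translate([-2151, 0, 0]) bed_frame();
translate([0, 0, 772]) chair();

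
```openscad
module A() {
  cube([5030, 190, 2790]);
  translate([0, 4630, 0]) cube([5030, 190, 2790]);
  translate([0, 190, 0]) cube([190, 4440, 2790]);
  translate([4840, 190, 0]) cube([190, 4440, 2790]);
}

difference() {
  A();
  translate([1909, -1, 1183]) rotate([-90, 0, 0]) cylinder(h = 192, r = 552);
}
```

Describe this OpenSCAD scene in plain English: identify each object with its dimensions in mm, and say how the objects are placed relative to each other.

A is the wall frame of a small rectangular building: four walls, each 2790 mm tall and 190 mm thick, enclosing a footprint 5030 mm (x) by 4820 mm (y) outside-to-outside, with no floor or roof. The front and back walls (the −y and +y sides) span the full width; the two side walls fit between them.

The house frame has a circular hole of radius 552 mm through its front wall, centred at (x = 1909, z = 1183).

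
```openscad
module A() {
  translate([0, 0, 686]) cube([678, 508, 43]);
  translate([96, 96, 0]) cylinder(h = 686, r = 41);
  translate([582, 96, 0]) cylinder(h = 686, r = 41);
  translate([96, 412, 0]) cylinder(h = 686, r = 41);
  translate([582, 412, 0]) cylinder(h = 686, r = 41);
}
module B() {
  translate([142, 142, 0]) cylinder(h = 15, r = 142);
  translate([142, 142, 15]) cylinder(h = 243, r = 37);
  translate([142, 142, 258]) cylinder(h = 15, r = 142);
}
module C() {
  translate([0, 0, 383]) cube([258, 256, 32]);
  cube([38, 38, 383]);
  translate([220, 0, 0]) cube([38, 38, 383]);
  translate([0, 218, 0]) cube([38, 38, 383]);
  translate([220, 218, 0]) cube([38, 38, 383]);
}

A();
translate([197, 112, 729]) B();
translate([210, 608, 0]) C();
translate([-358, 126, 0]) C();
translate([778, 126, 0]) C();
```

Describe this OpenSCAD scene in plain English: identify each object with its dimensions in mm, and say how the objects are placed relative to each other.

A is a table: top 678 mm (x) × 508 mm (y), 43 mm thick, upper face at z = 729 mm, on four round legs of 82 mm diameter, each leg's bounding box inset 55 mm from the nearest pair of top edges, running from z = 0 to the bottom of the top.

B is a spool: two coaxial disc flanges of radius 142 mm and thickness 15 mm, joined by a core cylinder of radius 37 mm and height 243 mm. The lower flange rests on z = 0 and the three cylinders share a vertical axis.

C is a four-legged stool. The seat is a 258×256×32 mm slab whose top surface is at z = 415 mm; four square legs, each 38×38 mm in cross-section, run from the floor (z = 0) to the underside of the seat, each flush with a corner of the seat.

The spool is on top of the table, centred. Three stools sit around the table at the +y, −x, +x sides.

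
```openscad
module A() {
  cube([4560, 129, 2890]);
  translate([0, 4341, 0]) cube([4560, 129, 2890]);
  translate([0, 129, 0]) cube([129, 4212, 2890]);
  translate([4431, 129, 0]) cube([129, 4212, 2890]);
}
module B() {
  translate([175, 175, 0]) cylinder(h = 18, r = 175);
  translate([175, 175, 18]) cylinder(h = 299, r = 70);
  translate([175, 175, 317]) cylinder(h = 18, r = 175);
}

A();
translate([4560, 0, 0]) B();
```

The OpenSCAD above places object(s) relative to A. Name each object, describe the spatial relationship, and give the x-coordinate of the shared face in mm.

The house frame's +x face and the spool's −x face are both at x = 4560 mm.

A is a house frame. B is a spool. The spool is against the house frame's +x side, with their −y faces flush. The x-coordinate of the shared face is 4560 mm.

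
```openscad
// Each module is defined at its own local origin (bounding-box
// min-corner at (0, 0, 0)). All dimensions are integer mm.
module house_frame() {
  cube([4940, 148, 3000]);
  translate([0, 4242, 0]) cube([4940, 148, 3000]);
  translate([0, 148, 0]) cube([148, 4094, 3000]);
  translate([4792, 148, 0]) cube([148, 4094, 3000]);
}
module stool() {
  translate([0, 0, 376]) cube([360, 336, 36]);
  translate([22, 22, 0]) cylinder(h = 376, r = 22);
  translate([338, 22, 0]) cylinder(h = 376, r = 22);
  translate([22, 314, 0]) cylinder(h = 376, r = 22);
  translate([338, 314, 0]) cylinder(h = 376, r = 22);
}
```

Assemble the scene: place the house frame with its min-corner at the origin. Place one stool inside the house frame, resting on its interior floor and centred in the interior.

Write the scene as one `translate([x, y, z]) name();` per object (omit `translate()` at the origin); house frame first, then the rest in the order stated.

house_frame();
translate([2290, 2027, 0]) stool();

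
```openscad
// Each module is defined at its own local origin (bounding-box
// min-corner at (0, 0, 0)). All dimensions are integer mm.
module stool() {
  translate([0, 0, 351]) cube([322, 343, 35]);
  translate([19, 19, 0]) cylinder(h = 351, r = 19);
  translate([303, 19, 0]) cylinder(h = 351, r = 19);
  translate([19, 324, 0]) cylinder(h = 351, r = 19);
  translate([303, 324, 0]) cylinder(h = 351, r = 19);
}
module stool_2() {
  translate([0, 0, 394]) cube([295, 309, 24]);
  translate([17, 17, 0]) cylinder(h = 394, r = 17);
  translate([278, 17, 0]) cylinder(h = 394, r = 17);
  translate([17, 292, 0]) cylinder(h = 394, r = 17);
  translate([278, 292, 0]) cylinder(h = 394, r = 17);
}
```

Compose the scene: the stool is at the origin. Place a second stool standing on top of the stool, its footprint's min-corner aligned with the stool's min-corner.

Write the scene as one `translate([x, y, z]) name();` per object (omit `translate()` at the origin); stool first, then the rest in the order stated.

stool();
translate([0, 0, 386]) stool_2();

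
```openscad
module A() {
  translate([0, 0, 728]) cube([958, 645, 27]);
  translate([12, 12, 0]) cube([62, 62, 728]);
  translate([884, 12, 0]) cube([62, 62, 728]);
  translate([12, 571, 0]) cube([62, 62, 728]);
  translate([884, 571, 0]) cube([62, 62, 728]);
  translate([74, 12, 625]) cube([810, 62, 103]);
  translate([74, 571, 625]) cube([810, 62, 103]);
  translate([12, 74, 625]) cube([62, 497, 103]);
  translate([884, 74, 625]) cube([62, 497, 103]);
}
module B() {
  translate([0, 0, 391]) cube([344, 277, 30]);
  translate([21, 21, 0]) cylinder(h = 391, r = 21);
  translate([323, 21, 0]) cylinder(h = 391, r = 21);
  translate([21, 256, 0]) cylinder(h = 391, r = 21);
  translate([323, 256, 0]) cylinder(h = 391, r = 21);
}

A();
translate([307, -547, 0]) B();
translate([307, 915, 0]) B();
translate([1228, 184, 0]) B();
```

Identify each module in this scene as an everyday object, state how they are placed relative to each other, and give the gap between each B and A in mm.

Each stool's nearest face is 270 mm from the table's bounding box.

A is a table. B is a stool. Three stools sit around the table at the −y, +y, +x sides. The gap between each stool and the table is 270 mm.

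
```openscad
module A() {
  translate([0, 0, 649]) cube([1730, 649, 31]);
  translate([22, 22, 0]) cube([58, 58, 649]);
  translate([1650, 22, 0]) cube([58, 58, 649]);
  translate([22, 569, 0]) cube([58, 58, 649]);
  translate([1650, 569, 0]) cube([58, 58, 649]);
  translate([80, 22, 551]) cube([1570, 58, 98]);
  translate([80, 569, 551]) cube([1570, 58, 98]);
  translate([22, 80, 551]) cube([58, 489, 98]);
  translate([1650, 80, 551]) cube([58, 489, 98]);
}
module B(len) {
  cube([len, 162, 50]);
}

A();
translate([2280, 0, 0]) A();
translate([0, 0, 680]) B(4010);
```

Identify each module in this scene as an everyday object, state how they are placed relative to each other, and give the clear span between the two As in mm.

A is a table. B is a beam. A beam spans the tops of two tables. The clear span between the two tables is 550 mm.

Second table starts at x = 2280; first ends at x = 1730; clear span = 2280 − 1730 = 550 mm.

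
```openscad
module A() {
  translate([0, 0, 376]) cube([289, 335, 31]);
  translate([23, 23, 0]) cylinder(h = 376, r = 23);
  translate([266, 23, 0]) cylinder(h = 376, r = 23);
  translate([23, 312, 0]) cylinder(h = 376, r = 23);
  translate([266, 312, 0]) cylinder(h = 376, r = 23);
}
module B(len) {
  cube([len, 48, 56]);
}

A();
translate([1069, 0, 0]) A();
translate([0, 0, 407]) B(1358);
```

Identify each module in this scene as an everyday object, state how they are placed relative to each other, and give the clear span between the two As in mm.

A is a stool. B is a beam. A beam spans the tops of two stools. The clear span between the two stools is 780 mm.

Second stool starts at x = 1069; first ends at x = 289; clear span = 1069 − 289 = 780 mm.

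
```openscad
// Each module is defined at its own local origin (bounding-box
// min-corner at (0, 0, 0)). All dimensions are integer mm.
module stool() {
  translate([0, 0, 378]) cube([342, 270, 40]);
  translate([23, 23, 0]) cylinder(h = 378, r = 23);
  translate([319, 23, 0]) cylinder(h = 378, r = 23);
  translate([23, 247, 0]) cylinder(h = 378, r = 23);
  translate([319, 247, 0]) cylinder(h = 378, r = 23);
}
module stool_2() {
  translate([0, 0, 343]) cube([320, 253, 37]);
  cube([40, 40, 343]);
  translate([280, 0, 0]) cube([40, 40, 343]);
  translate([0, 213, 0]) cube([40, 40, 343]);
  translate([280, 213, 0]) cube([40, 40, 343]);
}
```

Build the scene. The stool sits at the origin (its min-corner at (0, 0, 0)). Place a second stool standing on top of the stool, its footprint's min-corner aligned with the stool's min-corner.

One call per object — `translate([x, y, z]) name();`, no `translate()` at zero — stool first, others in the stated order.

stool();
translate([0, 0, 418]) stool_2();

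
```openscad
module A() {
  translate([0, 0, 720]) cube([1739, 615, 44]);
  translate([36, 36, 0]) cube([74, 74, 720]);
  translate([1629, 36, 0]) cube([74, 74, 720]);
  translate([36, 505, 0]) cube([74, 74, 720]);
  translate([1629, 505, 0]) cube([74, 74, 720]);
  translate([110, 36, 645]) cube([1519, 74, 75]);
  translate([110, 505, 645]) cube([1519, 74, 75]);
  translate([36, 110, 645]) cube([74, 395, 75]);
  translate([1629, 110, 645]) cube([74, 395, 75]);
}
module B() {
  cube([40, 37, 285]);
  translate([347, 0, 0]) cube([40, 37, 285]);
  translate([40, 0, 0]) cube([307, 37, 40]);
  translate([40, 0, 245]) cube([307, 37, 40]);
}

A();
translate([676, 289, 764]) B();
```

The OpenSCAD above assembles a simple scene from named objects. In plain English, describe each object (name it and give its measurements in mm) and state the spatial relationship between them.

A is a rectangular dining table. The top is 1739×615×44 mm with its upper surface at z = 764 mm. It stands on four 74×74 mm square legs, each inset 36 mm from the nearest pair of top edges, running from the floor to the underside of the top. Four apron rails, 74 mm thick and 75 mm tall, run between adjacent legs with their top edges flush with the underside of the top and their outer faces flush with the legs' outer faces.

B is a rectangular picture frame lying in the x–z plane (depth along y). The opening is 307 mm wide (x) by 205 mm tall (z), surrounded by a border 40 mm wide on all four sides. The frame is 37 mm deep and is made of two full-height vertical stiles with two horizontal rails fitted between them.

The picture frame is on top of the table, centred.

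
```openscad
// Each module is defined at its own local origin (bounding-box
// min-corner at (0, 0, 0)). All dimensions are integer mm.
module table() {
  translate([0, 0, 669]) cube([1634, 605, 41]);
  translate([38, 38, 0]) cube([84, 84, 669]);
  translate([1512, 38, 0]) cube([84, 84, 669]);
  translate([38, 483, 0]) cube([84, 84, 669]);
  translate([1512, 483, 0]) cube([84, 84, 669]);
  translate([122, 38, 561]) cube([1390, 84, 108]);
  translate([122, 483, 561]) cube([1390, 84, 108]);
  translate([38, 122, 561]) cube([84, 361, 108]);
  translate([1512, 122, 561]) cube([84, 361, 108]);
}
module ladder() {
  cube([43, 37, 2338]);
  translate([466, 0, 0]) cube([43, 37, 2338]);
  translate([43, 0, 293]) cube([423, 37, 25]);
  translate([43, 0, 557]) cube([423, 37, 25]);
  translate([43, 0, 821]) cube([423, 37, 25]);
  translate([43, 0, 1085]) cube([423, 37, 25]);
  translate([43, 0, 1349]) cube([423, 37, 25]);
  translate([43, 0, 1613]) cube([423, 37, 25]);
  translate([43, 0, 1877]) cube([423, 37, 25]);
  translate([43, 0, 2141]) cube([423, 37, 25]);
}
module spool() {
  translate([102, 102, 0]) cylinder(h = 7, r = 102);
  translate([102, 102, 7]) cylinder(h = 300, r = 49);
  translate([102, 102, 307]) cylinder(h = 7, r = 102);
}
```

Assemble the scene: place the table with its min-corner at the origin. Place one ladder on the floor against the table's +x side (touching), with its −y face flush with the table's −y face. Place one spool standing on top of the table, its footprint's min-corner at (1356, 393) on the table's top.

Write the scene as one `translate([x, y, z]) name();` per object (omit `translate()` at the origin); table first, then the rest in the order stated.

table();
translate([1634, 0, 0]) ladder();
translate([1356, 393, 710]) spool();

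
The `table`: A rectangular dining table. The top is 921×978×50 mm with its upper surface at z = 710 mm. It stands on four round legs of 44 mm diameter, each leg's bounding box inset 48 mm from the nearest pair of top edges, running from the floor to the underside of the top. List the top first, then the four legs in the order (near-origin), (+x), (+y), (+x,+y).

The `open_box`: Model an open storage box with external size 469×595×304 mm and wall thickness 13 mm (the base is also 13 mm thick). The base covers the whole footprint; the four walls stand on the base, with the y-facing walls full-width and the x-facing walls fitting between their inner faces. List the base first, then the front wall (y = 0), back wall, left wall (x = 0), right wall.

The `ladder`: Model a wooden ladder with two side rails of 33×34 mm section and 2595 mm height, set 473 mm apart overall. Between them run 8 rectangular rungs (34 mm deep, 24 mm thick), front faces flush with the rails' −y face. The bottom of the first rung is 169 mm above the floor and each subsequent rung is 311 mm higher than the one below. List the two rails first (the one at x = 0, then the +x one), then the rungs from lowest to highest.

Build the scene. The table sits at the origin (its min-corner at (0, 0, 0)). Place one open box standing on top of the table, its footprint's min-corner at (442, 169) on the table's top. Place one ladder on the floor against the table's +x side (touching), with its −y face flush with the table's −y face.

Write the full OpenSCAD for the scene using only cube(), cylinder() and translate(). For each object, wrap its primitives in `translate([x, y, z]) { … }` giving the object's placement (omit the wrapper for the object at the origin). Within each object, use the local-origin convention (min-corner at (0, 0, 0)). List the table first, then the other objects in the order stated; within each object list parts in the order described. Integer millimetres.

translate([0, 0, 660]) cube([921, 978, 50]);
translate([70, 70, 0]) cylinder(h = 660, r = 22);
translate([851, 70, 0]) cylinder(h = 660, r = 22);
translate([70, 908, 0]) cylinder(h = 660, r = 22);
translate([851, 908, 0]) cylinder(h = 660, r = 22);
translate([442, 169, 710]) {
  cube([469, 595, 13]);
  translate([0, 0, 13]) cube([469, 13, 291]);
  translate([0, 582, 13]) cube([469, 13, 291]);
  translate([0, 13, 13]) cube([13, 569, 291]);
  translate([456, 13, 13]) cube([13, 569, 291]);
}
translate([921, 0, 0]) {
  cube([33, 34, 2595]);
  translate([440, 0, 0]) cube([33, 34, 2595]);
  translate([33, 0, 169]) cube([407, 34, 24]);
  translate([33, 0, 480]) cube([407, 34, 24]);
  translate([33, 0, 791]) cube([407, 34, 24]);
  translate([33, 0, 1102]) cube([407, 34, 24]);
  translate([33, 0, 1413]) cube([407, 34, 24]);
  translate([33, 0, 1724]) cube([407, 34, 24]);
  translate([33, 0, 2035]) cube([407, 34, 24]);
  translate([33, 0, 2346]) cube([407, 34, 24]);
}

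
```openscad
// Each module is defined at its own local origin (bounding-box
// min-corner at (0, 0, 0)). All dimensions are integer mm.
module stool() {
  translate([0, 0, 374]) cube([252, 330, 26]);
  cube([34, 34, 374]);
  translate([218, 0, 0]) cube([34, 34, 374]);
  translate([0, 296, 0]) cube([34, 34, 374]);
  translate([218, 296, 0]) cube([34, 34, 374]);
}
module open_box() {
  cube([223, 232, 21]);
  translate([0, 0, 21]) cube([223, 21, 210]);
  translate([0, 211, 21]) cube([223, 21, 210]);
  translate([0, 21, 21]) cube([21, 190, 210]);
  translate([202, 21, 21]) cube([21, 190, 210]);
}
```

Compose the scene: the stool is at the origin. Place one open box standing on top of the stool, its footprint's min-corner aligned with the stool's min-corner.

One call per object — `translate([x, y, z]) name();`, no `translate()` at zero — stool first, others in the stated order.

stool();
translate([0, 0, 400]) open_box();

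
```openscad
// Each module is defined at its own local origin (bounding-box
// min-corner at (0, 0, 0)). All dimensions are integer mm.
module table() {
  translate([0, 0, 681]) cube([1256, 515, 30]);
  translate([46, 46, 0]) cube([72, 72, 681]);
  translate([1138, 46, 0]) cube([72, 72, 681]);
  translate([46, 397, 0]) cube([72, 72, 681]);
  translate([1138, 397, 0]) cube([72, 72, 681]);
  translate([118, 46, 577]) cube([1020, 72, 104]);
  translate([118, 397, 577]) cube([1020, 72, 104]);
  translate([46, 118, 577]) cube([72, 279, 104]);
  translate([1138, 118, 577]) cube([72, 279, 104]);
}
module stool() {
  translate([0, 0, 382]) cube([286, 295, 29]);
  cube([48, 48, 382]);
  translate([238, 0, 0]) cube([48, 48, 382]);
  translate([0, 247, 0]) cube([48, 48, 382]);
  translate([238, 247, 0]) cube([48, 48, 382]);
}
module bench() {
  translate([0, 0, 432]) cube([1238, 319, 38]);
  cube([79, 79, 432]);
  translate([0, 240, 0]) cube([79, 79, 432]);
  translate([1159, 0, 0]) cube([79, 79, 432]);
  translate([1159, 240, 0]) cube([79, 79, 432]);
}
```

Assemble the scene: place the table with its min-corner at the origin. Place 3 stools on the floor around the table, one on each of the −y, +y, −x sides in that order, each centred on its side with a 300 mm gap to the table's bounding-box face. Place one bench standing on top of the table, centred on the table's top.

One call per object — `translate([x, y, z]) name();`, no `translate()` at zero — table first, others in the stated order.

table();
translate([485, -595, 0]) stool();
translate([485, 815, 0]) stool();
translate([-586, 110, 0]) stool();
translate([9, 98, 711]) bench();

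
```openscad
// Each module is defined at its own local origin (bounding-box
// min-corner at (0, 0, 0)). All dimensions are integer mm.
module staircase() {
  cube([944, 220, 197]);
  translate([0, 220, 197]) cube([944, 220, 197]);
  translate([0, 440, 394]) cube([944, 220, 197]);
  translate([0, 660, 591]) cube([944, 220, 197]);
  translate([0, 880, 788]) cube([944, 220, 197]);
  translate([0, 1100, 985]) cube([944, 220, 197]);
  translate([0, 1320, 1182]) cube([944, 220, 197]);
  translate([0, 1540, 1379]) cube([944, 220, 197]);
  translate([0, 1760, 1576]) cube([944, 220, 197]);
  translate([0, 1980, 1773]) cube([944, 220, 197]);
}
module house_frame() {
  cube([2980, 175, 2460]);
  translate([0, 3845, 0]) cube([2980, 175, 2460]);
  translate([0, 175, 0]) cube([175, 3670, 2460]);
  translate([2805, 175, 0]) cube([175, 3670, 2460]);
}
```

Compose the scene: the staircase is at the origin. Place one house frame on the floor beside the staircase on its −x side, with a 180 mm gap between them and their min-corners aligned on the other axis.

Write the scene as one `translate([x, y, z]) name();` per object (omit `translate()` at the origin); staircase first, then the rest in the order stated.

staircase();
translate([-3160, 0, 0]) house_frame();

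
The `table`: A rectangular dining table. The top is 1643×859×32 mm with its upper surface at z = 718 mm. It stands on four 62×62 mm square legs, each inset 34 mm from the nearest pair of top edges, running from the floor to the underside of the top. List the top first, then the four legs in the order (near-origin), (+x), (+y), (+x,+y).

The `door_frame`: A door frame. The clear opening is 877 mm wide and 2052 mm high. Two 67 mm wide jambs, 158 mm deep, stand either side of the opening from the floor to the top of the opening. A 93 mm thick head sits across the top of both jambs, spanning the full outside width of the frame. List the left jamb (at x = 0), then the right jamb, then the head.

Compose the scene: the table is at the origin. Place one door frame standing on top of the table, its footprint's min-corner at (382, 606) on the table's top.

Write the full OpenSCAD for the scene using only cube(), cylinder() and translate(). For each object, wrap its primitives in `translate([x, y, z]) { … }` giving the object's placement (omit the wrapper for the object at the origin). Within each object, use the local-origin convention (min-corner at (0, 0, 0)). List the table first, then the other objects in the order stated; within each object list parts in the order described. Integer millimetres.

translate([0, 0, 686]) cube([1643, 859, 32]);
translate([34, 34, 0]) cube([62, 62, 686]);
translate([1547, 34, 0]) cube([62, 62, 686]);
translate([34, 763, 0]) cube([62, 62, 686]);
translate([1547, 763, 0]) cube([62, 62, 686]);
translate([382, 606, 718]) {
  cube([67, 158, 2052]);
  translate([944, 0, 0]) cube([67, 158, 2052]);
  translate([0, 0, 2052]) cube([1011, 158, 93]);
}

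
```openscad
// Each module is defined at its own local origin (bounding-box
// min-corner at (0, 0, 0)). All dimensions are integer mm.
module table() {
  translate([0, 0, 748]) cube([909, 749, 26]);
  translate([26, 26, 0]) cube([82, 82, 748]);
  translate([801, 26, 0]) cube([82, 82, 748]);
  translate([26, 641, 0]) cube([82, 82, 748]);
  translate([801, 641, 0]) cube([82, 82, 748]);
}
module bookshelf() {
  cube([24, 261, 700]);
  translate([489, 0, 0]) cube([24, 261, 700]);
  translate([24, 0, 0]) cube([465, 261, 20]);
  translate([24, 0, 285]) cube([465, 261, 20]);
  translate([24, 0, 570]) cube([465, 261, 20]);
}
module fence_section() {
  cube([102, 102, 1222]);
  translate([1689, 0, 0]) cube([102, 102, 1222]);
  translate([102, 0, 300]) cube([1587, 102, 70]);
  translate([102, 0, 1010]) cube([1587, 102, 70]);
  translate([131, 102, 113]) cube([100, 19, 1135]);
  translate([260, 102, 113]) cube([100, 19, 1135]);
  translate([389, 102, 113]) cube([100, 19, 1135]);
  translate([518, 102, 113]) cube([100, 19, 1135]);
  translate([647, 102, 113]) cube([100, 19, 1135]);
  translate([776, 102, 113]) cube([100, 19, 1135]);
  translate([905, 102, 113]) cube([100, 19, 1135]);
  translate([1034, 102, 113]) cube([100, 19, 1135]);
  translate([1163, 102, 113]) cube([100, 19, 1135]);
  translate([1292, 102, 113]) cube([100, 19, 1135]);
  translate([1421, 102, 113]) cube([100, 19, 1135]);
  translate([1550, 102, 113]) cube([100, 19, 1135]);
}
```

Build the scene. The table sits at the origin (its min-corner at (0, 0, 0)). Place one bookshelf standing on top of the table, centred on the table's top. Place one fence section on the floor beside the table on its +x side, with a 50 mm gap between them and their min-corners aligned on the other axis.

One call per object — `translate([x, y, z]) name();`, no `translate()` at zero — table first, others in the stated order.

table();
translate([198, 244, 774]) bookshelf();
translate([959, 0, 0]) fence_section();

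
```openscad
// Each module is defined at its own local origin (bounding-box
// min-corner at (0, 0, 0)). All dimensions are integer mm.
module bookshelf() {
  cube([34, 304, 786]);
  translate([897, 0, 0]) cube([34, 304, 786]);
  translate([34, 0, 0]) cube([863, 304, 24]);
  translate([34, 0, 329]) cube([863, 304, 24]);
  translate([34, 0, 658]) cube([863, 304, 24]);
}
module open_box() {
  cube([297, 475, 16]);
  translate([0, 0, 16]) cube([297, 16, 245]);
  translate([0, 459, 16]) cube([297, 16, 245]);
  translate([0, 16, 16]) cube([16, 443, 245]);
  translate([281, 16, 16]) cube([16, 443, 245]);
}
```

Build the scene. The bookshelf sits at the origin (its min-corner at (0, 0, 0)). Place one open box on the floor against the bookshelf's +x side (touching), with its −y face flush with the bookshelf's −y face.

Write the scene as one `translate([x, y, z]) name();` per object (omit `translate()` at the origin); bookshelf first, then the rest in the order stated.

bookshelf();
translate([931, 0, 0]) open_box();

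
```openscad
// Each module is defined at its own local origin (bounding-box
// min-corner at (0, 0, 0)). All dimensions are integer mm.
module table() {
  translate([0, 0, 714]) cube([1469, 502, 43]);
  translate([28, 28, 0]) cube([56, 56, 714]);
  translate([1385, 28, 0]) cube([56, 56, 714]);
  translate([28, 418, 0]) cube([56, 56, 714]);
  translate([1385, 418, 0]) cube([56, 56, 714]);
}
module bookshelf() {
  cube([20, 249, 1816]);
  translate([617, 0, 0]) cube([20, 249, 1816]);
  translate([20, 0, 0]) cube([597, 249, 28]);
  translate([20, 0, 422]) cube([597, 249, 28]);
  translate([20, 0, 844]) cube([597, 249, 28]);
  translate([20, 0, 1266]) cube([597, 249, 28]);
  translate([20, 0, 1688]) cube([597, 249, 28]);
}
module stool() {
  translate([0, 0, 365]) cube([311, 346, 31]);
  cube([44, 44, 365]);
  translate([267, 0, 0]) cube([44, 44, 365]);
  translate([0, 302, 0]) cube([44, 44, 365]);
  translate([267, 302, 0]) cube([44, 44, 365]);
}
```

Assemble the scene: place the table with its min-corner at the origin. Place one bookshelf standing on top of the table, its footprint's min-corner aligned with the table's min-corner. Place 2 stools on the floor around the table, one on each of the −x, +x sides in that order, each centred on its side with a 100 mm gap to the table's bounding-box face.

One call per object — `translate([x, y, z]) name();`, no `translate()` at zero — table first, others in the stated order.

table();
translate([0, 0, 757]) bookshelf();
translate([-411, 78, 0]) stool();
translate([1569, 78, 0]) stool();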